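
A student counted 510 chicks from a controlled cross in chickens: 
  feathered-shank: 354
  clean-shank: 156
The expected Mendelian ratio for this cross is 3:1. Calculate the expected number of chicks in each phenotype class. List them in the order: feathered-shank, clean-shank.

Expected counts for N = 510 under a 3:1 ratio (total parts = 4):
  feathered-shank: 510 × 3/4 = 382.5
  clean-shank: 510 × 1/4 = 127.5

382.5, 127.5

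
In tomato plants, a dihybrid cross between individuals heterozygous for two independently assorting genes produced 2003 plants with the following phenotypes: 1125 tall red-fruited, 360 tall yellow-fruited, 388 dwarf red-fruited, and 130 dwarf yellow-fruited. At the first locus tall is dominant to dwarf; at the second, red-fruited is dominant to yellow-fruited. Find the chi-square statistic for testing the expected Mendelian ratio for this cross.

A dihybrid F₂ with independent assortment and complete dominance at both loci gives a 9:3:3:1 phenotypic ratio.
Expected counts for N = 2003 under a 9:3:3:1 ratio (total parts = 16):
  tall red-fruited: 2003 × 9/16 = 1126.6875
  tall yellow-fruited: 2003 × 3/16 = 375.5625
  dwarf red-fruited: 2003 × 3/16 = 375.5625
  dwarf yellow-fruited: 2003 × 1/16 = 125.1875
χ² = Σ (O − E)² / E
  tall red-fruited: (1125 − 1126.6875)² / 1126.6875 = 0.0025
  tall yellow-fruited: (360 − 375.5625)² / 375.5625 = 0.6449
  dwarf red-fruited: (388 − 375.5625)² / 375.5625 = 0.4119
  dwarf yellow-fruited: (130 − 125.1875)² / 125.1875 = 0.1850
χ² = 0.0025 + 0.6449 + 0.4119 + 0.1850 = 1.2443 ≈ 1.244

1.244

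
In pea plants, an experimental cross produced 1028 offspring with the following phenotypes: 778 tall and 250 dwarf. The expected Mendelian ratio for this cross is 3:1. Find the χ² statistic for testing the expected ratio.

Under the 3:1 hypothesis (Σ ratio = 4, N = 1028):
  tall: 1028 × 3/4 = 771
  dwarf: 1028 × 1/4 = 257
χ² = Σ (O − E)² / E
  tall: (778 − 771)² / 771 = 0.0636
  dwarf: (250 − 257)² / 257 = 0.1907
χ² = 0.0636 + 0.1907 = 0.2543 ≈ 0.254

0.254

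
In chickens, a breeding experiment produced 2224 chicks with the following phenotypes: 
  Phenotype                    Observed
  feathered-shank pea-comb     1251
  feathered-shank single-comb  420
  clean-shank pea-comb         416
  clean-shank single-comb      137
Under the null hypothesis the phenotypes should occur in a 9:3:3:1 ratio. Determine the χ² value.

Expected counts for N = 2224 under a 9:3:3:1 ratio (total parts = 16):
  feathered-shank pea-comb: 2224 × 9/16 = 1251
  feathered-shank single-comb: 2224 × 3/16 = 417
  clean-shank pea-comb: 2224 × 3/16 = 417
  clean-shank single-comb: 2224 × 1/16 = 139
χ² = Σ (O − E)² / E
  feathered-shank pea-comb: (1251 − 1251)² / 1251 = 0.0000
  feathered-shank single-comb: (420 − 417)² / 417 = 0.0216
  clean-shank pea-comb: (416 − 417)² / 417 = 0.0024
  clean-shank single-comb: (137 − 139)² / 139 = 0.0288
χ² = 0.0000 + 0.0216 + 0.0024 + 0.0288 = 0.0528 ≈ 0.053

0.053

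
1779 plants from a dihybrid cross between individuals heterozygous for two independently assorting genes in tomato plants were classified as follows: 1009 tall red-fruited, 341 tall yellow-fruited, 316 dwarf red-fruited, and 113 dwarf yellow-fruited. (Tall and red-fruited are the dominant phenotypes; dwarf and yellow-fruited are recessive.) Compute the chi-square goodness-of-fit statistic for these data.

A dihybrid F₂ with independent assortment and complete dominance at both loci gives a 9:3:3:1 phenotypic ratio.
Total ratio parts = 16. Expected numbers out of 1779:
  tall red-fruited: 1779 × 9/16 = 1000.6875
  tall yellow-fruited: 1779 × 3/16 = 333.5625
  dwarf red-fruited: 1779 × 3/16 = 333.5625
  dwarf yellow-fruited: 1779 × 1/16 = 111.1875
χ² = Σ (O − E)² / E
  tall red-fruited: (1009 − 1000.6875)² / 1000.6875 = 0.0691
  tall yellow-fruited: (341 − 333.5625)² / 333.5625 = 0.1658
  dwarf red-fruited: (316 − 333.5625)² / 333.5625 = 0.9247
  dwarf yellow-fruited: (113 − 111.1875)² / 111.1875 = 0.0295
χ² = 0.0691 + 0.1658 + 0.9247 + 0.0295 = 1.1891 ≈ 1.189

1.189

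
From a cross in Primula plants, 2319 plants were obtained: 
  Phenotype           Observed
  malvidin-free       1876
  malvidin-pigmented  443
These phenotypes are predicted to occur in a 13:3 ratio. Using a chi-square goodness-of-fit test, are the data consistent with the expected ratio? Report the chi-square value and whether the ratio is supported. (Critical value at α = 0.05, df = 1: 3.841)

Expected counts for N = 2319 under a 13:3 ratio (total parts = 16):
  malvidin-free: 2319 × 13/16 = 1884.1875
  malvidin-pigmented: 2319 × 3/16 = 434.8125
χ² = Σ (O − E)² / E
  malvidin-free: (1876 − 1884.1875)² / 1884.1875 = 0.0356
  malvidin-pigmented: (443 − 434.8125)² / 434.8125 = 0.1542
χ² = 0.0356 + 0.1542 = 0.1898 ≈ 0.190
Degrees of freedom = 2 − 1 = 1; critical value at α = 0.05 is 3.841.
Since 0.190 < 3.841, we fail to reject the null hypothesis — the data are consistent with the 13:3 ratio.

0.190; consistent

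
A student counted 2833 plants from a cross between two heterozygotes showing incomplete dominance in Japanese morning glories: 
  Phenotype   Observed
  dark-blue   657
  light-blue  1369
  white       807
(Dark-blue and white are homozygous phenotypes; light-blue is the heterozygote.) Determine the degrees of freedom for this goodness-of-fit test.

With incomplete dominance, a heterozygote × heterozygote cross gives a 1:2:1 phenotypic ratio.
A goodness-of-fit test with 3 phenotype classes has df = 3 − 1 = 2.

2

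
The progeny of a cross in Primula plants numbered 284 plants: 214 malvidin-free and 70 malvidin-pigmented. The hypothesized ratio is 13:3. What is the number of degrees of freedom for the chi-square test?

1

A goodness-of-fit test with 2 phenotype classes has df = 2 − 1 = 1.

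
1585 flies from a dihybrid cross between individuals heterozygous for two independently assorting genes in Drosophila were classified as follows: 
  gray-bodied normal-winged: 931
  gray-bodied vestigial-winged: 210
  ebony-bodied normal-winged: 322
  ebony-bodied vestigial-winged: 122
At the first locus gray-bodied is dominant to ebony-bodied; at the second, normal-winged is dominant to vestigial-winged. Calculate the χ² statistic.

A dihybrid F₂ with independent assortment and complete dominance at both loci gives a 9:3:3:1 phenotypic ratio.
Under the 9:3:3:1 hypothesis (Σ ratio = 16, N = 1585):
  gray-bodied normal-winged: 1585 × 9/16 = 891.5625
  gray-bodied vestigial-winged: 1585 × 3/16 = 297.1875
  ebony-bodied normal-winged: 1585 × 3/16 = 297.1875
  ebony-bodied vestigial-winged: 1585 × 1/16 = 99.0625
χ² = Σ (O − E)² / E
  gray-bodied normal-winged: (931 − 891.5625)² / 891.5625 = 1.7445
  gray-bodied vestigial-winged: (210 − 297.1875)² / 297.1875 = 25.5787
  ebony-bodied normal-winged: (322 − 297.1875)² / 297.1875 = 2.0716
  ebony-bodied vestigial-winged: (122 − 99.0625)² / 99.0625 = 5.3111
χ² = 1.7445 + 25.5787 + 2.0716 + 5.3111 = 34.7059 ≈ 34.706

34.706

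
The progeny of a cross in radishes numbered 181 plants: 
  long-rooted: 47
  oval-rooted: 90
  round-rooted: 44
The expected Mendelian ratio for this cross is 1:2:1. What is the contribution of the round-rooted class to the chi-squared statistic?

0.035

Expected counts for N = 181 under a 1:2:1 ratio (total parts = 4):
  long-rooted: 181 × 1/4 = 45.25
  oval-rooted: 181 × 2/4 = 90.5
  round-rooted: 181 × 1/4 = 45.25
Contribution of round-rooted: (44 − 45.25)² / 45.25 = 0.0345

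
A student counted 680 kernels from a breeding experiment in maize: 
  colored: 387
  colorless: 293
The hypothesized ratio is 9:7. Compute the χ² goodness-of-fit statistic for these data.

0.121

Total ratio parts = 16. Expected numbers out of 680:
  colored: 680 × 9/16 = 382.5
  colorless: 680 × 7/16 = 297.5
χ² = Σ (O − E)² / E
  colored: (387 − 382.5)² / 382.5 = 0.0529
  colorless: (293 − 297.5)² / 297.5 = 0.0681
χ² = 0.0529 + 0.0681 = 0.121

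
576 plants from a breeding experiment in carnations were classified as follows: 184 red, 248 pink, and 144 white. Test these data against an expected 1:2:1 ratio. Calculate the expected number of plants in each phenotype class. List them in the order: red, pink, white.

144, 288, 144

The 1:2:1 ratio has 4 parts, so with N = 576 the expected counts are:
  red: 576 × 1/4 = 144
  pink: 576 × 2/4 = 288
  white: 576 × 1/4 = 144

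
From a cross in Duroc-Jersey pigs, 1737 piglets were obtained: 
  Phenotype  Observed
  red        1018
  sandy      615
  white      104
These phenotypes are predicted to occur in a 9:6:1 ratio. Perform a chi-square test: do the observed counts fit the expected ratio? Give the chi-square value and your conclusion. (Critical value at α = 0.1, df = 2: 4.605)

3.938; consistent

Expected counts for N = 1737 under a 9:6:1 ratio (total parts = 16):
  red: 1737 × 9/16 = 977.0625
  sandy: 1737 × 6/16 = 651.375
  white: 1737 × 1/16 = 108.5625
χ² = Σ (O − E)² / E
  red: (1018 − 977.0625)² / 977.0625 = 1.7152
  sandy: (615 − 651.375)² / 651.375 = 2.0313
  white: (104 − 108.5625)² / 108.5625 = 0.1917
χ² = 1.7152 + 2.0313 + 0.1917 = 3.9382 ≈ 3.938
Degrees of freedom = 3 − 1 = 2; critical value at α = 0.1 is 4.605.
Since 3.938 < 4.605, we fail to reject the null hypothesis — the data are consistent with the 9:6:1 ratio.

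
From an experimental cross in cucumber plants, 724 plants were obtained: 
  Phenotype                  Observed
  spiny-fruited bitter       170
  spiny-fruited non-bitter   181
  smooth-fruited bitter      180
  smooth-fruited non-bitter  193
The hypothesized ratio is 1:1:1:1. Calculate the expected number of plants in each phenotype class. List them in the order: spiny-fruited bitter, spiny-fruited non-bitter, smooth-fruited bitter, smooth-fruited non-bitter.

The 1:1:1:1 ratio has 4 parts, so with N = 724 the expected counts are:
  spiny-fruited bitter: 724 × 1/4 = 181
  spiny-fruited non-bitter: 724 × 1/4 = 181
  smooth-fruited bitter: 724 × 1/4 = 181
  smooth-fruited non-bitter: 724 × 1/4 = 181

181, 181, 181, 181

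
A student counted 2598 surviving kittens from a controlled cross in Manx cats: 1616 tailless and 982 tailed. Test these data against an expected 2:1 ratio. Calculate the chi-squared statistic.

23.307

Under the 2:1 hypothesis (Σ ratio = 3, N = 2598):
  tailless: 2598 × 2/3 = 1732
  tailed: 2598 × 1/3 = 866
χ² = Σ (O − E)² / E
  tailless: (1616 − 1732)² / 1732 = 7.7691
  tailed: (982 − 866)² / 866 = 15.5381
χ² = 7.7691 + 15.5381 = 23.3072 ≈ 23.307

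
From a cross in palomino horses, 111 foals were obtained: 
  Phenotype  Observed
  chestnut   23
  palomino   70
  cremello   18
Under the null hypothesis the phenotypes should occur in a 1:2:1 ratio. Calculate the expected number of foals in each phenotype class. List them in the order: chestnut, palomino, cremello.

Expected counts for N = 111 under a 1:2:1 ratio (total parts = 4):
  chestnut: 111 × 1/4 = 27.75
  palomino: 111 × 2/4 = 55.5
  cremello: 111 × 1/4 = 27.75

27.75, 55.5, 27.75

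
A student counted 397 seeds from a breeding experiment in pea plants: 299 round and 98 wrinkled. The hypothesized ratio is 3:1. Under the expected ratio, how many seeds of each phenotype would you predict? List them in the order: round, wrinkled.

297.75, 99.25

Under the 3:1 hypothesis (Σ ratio = 4, N = 397):
  round: 397 × 3/4 = 297.75
  wrinkled: 397 × 1/4 = 99.25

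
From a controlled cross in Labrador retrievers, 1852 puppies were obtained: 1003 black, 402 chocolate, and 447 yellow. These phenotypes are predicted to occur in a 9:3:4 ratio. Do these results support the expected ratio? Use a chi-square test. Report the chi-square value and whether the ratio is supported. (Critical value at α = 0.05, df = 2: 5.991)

10.627; not consistent

Under the 9:3:4 hypothesis (Σ ratio = 16, N = 1852):
  black: 1852 × 9/16 = 1041.75
  chocolate: 1852 × 3/16 = 347.25
  yellow: 1852 × 4/16 = 463
χ² = Σ (O − E)² / E
  black: (1003 − 1041.75)² / 1041.75 = 1.4414
  chocolate: (402 − 347.25)² / 347.25 = 8.6323
  yellow: (447 − 463)² / 463 = 0.5529
χ² = 1.4414 + 8.6323 + 0.5529 = 10.6266 ≈ 10.627
Degrees of freedom = 3 − 1 = 2; critical value at α = 0.05 is 5.991.
Since 10.627 > 5.991, we reject the null hypothesis — the data do not fit the 9:3:4 ratio.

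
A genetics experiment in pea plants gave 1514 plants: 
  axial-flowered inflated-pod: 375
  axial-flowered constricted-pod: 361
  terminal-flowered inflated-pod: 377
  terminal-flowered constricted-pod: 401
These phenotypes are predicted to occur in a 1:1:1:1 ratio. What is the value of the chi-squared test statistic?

2.185

Total ratio parts = 4. Expected numbers out of 1514:
  axial-flowered inflated-pod: 1514 × 1/4 = 378.5
  axial-flowered constricted-pod: 1514 × 1/4 = 378.5
  terminal-flowered inflated-pod: 1514 × 1/4 = 378.5
  terminal-flowered constricted-pod: 1514 × 1/4 = 378.5
χ² = Σ (O − E)² / E
  axial-flowered inflated-pod: (375 − 378.5)² / 378.5 = 0.0324
  axial-flowered constricted-pod: (361 − 378.5)² / 378.5 = 0.8091
  terminal-flowered inflated-pod: (377 − 378.5)² / 378.5 = 0.0059
  terminal-flowered constricted-pod: (401 − 378.5)² / 378.5 = 1.3375
χ² = 0.0324 + 0.8091 + 0.0059 + 1.3375 = 2.1849 ≈ 2.185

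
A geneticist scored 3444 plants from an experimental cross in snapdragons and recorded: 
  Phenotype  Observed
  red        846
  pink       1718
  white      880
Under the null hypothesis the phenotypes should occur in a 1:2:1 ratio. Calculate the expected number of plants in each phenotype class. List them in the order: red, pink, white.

Total ratio parts = 4. Expected numbers out of 3444:
  red: 3444 × 1/4 = 861
  pink: 3444 × 2/4 = 1722
  white: 3444 × 1/4 = 861

861, 1722, 861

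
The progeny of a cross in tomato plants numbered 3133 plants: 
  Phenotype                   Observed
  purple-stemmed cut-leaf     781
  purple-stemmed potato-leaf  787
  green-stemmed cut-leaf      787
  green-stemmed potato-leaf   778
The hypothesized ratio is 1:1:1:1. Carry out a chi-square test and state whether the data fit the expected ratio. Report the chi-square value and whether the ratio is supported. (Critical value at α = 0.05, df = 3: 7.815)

0.078; consistent

Under the 1:1:1:1 hypothesis (Σ ratio = 4, N = 3133):
  purple-stemmed cut-leaf: 3133 × 1/4 = 783.25
  purple-stemmed potato-leaf: 3133 × 1/4 = 783.25
  green-stemmed cut-leaf: 3133 × 1/4 = 783.25
  green-stemmed potato-leaf: 3133 × 1/4 = 783.25
χ² = Σ (O − E)² / E
  purple-stemmed cut-leaf: (781 − 783.25)² / 783.25 = 0.0065
  purple-stemmed potato-leaf: (787 − 783.25)² / 783.25 = 0.0180
  green-stemmed cut-leaf: (787 − 783.25)² / 783.25 = 0.0180
  green-stemmed potato-leaf: (778 − 783.25)² / 783.25 = 0.0352
χ² = 0.0065 + 0.0180 + 0.0180 + 0.0352 = 0.0777 ≈ 0.078
Degrees of freedom = 4 − 1 = 3; critical value at α = 0.05 is 7.815.
Since 0.078 < 7.815, we fail to reject the null hypothesis — the data are consistent with the 1:1:1:1 ratio.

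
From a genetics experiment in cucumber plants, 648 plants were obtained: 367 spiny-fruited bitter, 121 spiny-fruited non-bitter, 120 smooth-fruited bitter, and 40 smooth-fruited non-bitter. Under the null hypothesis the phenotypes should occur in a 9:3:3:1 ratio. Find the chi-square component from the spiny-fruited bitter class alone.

Total ratio parts = 16. Expected numbers out of 648:
  spiny-fruited bitter: 648 × 9/16 = 364.5
  spiny-fruited non-bitter: 648 × 3/16 = 121.5
  smooth-fruited bitter: 648 × 3/16 = 121.5
  smooth-fruited non-bitter: 648 × 1/16 = 40.5
Contribution of spiny-fruited bitter: (367 − 364.5)² / 364.5 = 0.0171

0.017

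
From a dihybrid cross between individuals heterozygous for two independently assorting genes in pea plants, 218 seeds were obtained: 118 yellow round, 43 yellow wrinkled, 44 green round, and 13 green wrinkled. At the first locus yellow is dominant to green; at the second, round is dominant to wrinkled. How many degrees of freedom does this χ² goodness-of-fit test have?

3

A dihybrid F₂ with independent assortment and complete dominance at both loci gives a 9:3:3:1 phenotypic ratio.
A goodness-of-fit test with 4 phenotype classes has df = 4 − 1 = 3.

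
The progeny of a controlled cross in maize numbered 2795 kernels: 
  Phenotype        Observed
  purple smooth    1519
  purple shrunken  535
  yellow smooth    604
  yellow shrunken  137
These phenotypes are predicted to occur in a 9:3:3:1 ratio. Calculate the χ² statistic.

Expected counts for N = 2795 under a 9:3:3:1 ratio (total parts = 16):
  purple smooth: 2795 × 9/16 = 1572.1875
  purple shrunken: 2795 × 3/16 = 524.0625
  yellow smooth: 2795 × 3/16 = 524.0625
  yellow shrunken: 2795 × 1/16 = 174.6875
χ² = Σ (O − E)² / E
  purple smooth: (1519 − 1572.1875)² / 1572.1875 = 1.7993
  purple shrunken: (535 − 524.0625)² / 524.0625 = 0.2283
  yellow smooth: (604 − 524.0625)² / 524.0625 = 12.1932
  yellow shrunken: (137 − 174.6875)² / 174.6875 = 8.1308
χ² = 1.7993 + 0.2283 + 12.1932 + 8.1308 = 22.3516 ≈ 22.352

22.352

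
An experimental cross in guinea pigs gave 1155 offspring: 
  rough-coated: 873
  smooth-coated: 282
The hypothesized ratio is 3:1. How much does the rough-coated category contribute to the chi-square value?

0.053

Under the 3:1 hypothesis (Σ ratio = 4, N = 1155):
  rough-coated: 1155 × 3/4 = 866.25
  smooth-coated: 1155 × 1/4 = 288.75
Contribution of rough-coated: (873 − 866.25)² / 866.25 = 0.0526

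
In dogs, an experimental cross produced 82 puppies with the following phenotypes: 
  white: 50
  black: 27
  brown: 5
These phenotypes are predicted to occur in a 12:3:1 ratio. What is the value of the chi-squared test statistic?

10.943

The 12:3:1 ratio has 16 parts, so with N = 82 the expected counts are:
  white: 82 × 12/16 = 61.5
  black: 82 × 3/16 = 15.375
  brown: 82 × 1/16 = 5.125
χ² = Σ (O − E)² / E
  white: (50 − 61.5)² / 61.5 = 2.1504
  black: (27 − 15.375)² / 15.375 = 8.7896
  brown: (5 − 5.125)² / 5.125 = 0.0030
χ² = 2.1504 + 8.7896 + 0.0030 = 10.943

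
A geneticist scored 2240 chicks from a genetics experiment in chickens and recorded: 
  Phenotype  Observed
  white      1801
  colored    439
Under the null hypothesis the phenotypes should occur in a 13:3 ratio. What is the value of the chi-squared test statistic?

Under the 13:3 hypothesis (Σ ratio = 16, N = 2240):
  white: 2240 × 13/16 = 1820
  colored: 2240 × 3/16 = 420
χ² = Σ (O − E)² / E
  white: (1801 − 1820)² / 1820 = 0.1984
  colored: (439 − 420)² / 420 = 0.8595
χ² = 0.1984 + 0.8595 = 1.0579 ≈ 1.058

1.058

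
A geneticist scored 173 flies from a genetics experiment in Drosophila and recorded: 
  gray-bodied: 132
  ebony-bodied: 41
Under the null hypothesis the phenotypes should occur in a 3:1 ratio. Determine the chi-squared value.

0.156

Expected counts for N = 173 under a 3:1 ratio (total parts = 4):
  gray-bodied: 173 × 3/4 = 129.75
  ebony-bodied: 173 × 1/4 = 43.25
χ² = Σ (O − E)² / E
  gray-bodied: (132 − 129.75)² / 129.75 = 0.0390
  ebony-bodied: (41 − 43.25)² / 43.25 = 0.1171
χ² = 0.0390 + 0.1171 = 0.1561 ≈ 0.156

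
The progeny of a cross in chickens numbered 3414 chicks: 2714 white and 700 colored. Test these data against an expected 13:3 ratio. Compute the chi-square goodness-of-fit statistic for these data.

Under the 13:3 hypothesis (Σ ratio = 16, N = 3414):
  white: 3414 × 13/16 = 2773.875
  colored: 3414 × 3/16 = 640.125
χ² = Σ (O − E)² / E
  white: (2714 − 2773.875)² / 2773.875 = 1.2924
  colored: (700 − 640.125)² / 640.125 = 5.6005
χ² = 1.2924 + 5.6005 = 6.8929 ≈ 6.893

6.893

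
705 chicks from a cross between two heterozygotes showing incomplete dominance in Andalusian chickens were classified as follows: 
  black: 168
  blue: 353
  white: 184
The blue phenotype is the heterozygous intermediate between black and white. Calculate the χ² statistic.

With incomplete dominance, a heterozygote × heterozygote cross gives a 1:2:1 phenotypic ratio.
The 1:2:1 ratio has 4 parts, so with N = 705 the expected counts are:
  black: 705 × 1/4 = 176.25
  blue: 705 × 2/4 = 352.5
  white: 705 × 1/4 = 176.25
χ² = Σ (O − E)² / E
  black: (168 − 176.25)² / 176.25 = 0.3862
  blue: (353 − 352.5)² / 352.5 = 0.0007
  white: (184 − 176.25)² / 176.25 = 0.3408
χ² = 0.3862 + 0.0007 + 0.3408 = 0.7277 ≈ 0.728

0.728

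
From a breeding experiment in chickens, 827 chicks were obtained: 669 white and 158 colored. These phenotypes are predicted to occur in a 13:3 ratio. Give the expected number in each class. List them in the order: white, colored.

Under the 13:3 hypothesis (Σ ratio = 16, N = 827):
  white: 827 × 13/16 = 671.9375
  colored: 827 × 3/16 = 155.0625

671.9375, 155.0625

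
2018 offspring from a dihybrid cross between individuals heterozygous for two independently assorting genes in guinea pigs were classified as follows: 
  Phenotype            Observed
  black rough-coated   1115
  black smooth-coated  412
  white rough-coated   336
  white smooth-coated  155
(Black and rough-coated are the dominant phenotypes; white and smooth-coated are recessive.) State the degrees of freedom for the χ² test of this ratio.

A dihybrid F₂ with independent assortment and complete dominance at both loci gives a 9:3:3:1 phenotypic ratio.
A goodness-of-fit test with 4 phenotype classes has df = 4 − 1 = 3.

3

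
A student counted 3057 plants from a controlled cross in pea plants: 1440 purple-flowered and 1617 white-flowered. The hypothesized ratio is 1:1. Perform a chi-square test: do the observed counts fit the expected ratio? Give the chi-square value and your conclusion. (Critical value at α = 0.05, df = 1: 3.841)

10.248; not consistent

Expected counts for N = 3057 under a 1:1 ratio (total parts = 2):
  purple-flowered: 3057 × 1/2 = 1528.5
  white-flowered: 3057 × 1/2 = 1528.5
χ² = Σ (O − E)² / E
  purple-flowered: (1440 − 1528.5)² / 1528.5 = 5.1241
  white-flowered: (1617 − 1528.5)² / 1528.5 = 5.1241
χ² = 5.1241 + 5.1241 = 10.2482 ≈ 10.248
Degrees of freedom = 2 − 1 = 1; critical value at α = 0.05 is 3.841.
Since 10.248 > 3.841, we reject the null hypothesis — the data do not fit the 1:1 ratio.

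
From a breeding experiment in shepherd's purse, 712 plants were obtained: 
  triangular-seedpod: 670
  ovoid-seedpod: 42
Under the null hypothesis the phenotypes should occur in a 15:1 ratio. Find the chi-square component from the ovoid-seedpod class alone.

The 15:1 ratio has 16 parts, so with N = 712 the expected counts are:
  triangular-seedpod: 712 × 15/16 = 667.5
  ovoid-seedpod: 712 × 1/16 = 44.5
Contribution of ovoid-seedpod: (42 − 44.5)² / 44.5 = 0.1404

0.140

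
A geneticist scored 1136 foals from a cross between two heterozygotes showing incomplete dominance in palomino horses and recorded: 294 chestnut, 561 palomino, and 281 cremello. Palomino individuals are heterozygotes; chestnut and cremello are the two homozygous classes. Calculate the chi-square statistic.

0.470

With incomplete dominance, a heterozygote × heterozygote cross gives a 1:2:1 phenotypic ratio.
Total ratio parts = 4. Expected numbers out of 1136:
  chestnut: 1136 × 1/4 = 284
  palomino: 1136 × 2/4 = 568
  cremello: 1136 × 1/4 = 284
χ² = Σ (O − E)² / E
  chestnut: (294 − 284)² / 284 = 0.3521
  palomino: (561 − 568)² / 568 = 0.0863
  cremello: (281 − 284)² / 284 = 0.0317
χ² = 0.3521 + 0.0863 + 0.0317 = 0.4701 ≈ 0.470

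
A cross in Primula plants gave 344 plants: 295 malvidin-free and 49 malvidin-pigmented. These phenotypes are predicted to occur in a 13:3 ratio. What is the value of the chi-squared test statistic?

4.584

Under the 13:3 hypothesis (Σ ratio = 16, N = 344):
  malvidin-free: 344 × 13/16 = 279.5
  malvidin-pigmented: 344 × 3/16 = 64.5
χ² = Σ (O − E)² / E
  malvidin-free: (295 − 279.5)² / 279.5 = 0.8596
  malvidin-pigmented: (49 − 64.5)² / 64.5 = 3.7248
χ² = 0.8596 + 3.7248 = 4.5844 ≈ 4.584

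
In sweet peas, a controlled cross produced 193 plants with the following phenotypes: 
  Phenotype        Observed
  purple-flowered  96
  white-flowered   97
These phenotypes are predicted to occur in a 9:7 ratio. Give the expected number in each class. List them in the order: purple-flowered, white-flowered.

108.5625, 84.4375

Expected counts for N = 193 under a 9:7 ratio (total parts = 16):
  purple-flowered: 193 × 9/16 = 108.5625
  white-flowered: 193 × 7/16 = 84.4375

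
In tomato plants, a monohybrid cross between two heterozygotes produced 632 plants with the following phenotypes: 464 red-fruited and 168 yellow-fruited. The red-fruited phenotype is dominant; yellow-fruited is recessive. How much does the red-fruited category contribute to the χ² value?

0.211

For a monohybrid cross between heterozygotes with complete dominance, the expected phenotypic ratio is 3:1.
Total ratio parts = 4. Expected numbers out of 632:
  red-fruited: 632 × 3/4 = 474
  yellow-fruited: 632 × 1/4 = 158
Contribution of red-fruited: (464 − 474)² / 474 = 0.2110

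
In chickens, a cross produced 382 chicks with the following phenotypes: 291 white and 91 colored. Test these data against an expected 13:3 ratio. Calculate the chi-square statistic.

The 13:3 ratio has 16 parts, so with N = 382 the expected counts are:
  white: 382 × 13/16 = 310.375
  colored: 382 × 3/16 = 71.625
χ² = Σ (O − E)² / E
  white: (291 − 310.375)² / 310.375 = 1.2095
  colored: (91 − 71.625)² / 71.625 = 5.2411
χ² = 1.2095 + 5.2411 = 6.4506 ≈ 6.451

6.451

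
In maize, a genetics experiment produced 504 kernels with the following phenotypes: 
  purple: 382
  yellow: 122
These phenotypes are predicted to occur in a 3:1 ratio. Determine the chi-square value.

Under the 3:1 hypothesis (Σ ratio = 4, N = 504):
  purple: 504 × 3/4 = 378
  yellow: 504 × 1/4 = 126
χ² = Σ (O − E)² / E
  purple: (382 − 378)² / 378 = 0.0423
  yellow: (122 − 126)² / 126 = 0.1270
χ² = 0.0423 + 0.1270 = 0.1693 ≈ 0.169

0.169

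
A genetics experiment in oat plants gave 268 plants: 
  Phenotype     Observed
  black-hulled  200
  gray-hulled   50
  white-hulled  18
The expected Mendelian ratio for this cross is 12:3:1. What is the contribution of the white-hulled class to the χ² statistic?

0.093

Total ratio parts = 16. Expected numbers out of 268:
  black-hulled: 268 × 12/16 = 201
  gray-hulled: 268 × 3/16 = 50.25
  white-hulled: 268 × 1/16 = 16.75
Contribution of white-hulled: (18 − 16.75)² / 16.75 = 0.0933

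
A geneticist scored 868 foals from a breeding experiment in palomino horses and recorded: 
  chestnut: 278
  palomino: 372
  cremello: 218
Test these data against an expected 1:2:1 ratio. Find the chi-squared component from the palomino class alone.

8.857

Total ratio parts = 4. Expected numbers out of 868:
  chestnut: 868 × 1/4 = 217
  palomino: 868 × 2/4 = 434
  cremello: 868 × 1/4 = 217
Contribution of palomino: (372 − 434)² / 434 = 8.8571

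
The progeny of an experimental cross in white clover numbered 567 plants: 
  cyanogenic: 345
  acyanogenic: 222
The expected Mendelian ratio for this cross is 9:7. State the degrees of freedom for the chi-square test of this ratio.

A goodness-of-fit test with 2 phenotype classes has df = 2 − 1 = 1.

1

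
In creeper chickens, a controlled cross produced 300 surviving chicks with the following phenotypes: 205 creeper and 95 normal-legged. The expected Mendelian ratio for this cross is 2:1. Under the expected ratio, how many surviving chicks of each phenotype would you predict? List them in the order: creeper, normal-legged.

Under the 2:1 hypothesis (Σ ratio = 3, N = 300):
  creeper: 300 × 2/3 = 200
  normal-legged: 300 × 1/3 = 100

200, 100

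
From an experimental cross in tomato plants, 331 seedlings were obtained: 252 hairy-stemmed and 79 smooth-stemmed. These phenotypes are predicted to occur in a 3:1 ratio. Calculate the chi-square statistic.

0.227

The 3:1 ratio has 4 parts, so with N = 331 the expected counts are:
  hairy-stemmed: 331 × 3/4 = 248.25
  smooth-stemmed: 331 × 1/4 = 82.75
χ² = Σ (O − E)² / E
  hairy-stemmed: (252 − 248.25)² / 248.25 = 0.0566
  smooth-stemmed: (79 − 82.75)² / 82.75 = 0.1699
χ² = 0.0566 + 0.1699 = 0.2265 ≈ 0.227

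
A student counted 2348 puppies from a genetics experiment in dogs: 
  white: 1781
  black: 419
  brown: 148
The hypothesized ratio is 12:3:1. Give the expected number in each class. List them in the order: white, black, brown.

1761, 440.25, 146.75

Expected counts for N = 2348 under a 12:3:1 ratio (total parts = 16):
  white: 2348 × 12/16 = 1761
  black: 2348 × 3/16 = 440.25
  brown: 2348 × 1/16 = 146.75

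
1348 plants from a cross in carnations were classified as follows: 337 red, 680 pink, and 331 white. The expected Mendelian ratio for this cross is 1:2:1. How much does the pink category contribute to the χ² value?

Total ratio parts = 4. Expected numbers out of 1348:
  red: 1348 × 1/4 = 337
  pink: 1348 × 2/4 = 674
  white: 1348 × 1/4 = 337
Contribution of pink: (680 − 674)² / 674 = 0.0534

0.053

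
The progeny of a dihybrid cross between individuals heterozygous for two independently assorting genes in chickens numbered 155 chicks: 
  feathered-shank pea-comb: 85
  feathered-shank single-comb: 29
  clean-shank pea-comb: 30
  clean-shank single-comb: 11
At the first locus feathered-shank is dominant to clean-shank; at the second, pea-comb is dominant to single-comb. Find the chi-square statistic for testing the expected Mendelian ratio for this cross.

A dihybrid F₂ with independent assortment and complete dominance at both loci gives a 9:3:3:1 phenotypic ratio.
The 9:3:3:1 ratio has 16 parts, so with N = 155 the expected counts are:
  feathered-shank pea-comb: 155 × 9/16 = 87.1875
  feathered-shank single-comb: 155 × 3/16 = 29.0625
  clean-shank pea-comb: 155 × 3/16 = 29.0625
  clean-shank single-comb: 155 × 1/16 = 9.6875
χ² = Σ (O − E)² / E
  feathered-shank pea-comb: (85 − 87.1875)² / 87.1875 = 0.0549
  feathered-shank single-comb: (29 − 29.0625)² / 29.0625 = 0.0001
  clean-shank pea-comb: (30 − 29.0625)² / 29.0625 = 0.0302
  clean-shank single-comb: (11 − 9.6875)² / 9.6875 = 0.1778
χ² = 0.0549 + 0.0001 + 0.0302 + 0.1778 = 0.263

0.263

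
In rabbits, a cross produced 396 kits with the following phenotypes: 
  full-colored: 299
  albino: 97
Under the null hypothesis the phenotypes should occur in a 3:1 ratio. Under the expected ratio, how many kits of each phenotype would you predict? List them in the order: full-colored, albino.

Expected counts for N = 396 under a 3:1 ratio (total parts = 4):
  full-colored: 396 × 3/4 = 297
  albino: 396 × 1/4 = 99

297, 99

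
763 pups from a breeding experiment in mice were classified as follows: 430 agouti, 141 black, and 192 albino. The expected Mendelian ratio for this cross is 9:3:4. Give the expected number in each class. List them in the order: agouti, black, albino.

429.1875, 143.0625, 190.75

The 9:3:4 ratio has 16 parts, so with N = 763 the expected counts are:
  agouti: 763 × 9/16 = 429.1875
  black: 763 × 3/16 = 143.0625
  albino: 763 × 4/16 = 190.75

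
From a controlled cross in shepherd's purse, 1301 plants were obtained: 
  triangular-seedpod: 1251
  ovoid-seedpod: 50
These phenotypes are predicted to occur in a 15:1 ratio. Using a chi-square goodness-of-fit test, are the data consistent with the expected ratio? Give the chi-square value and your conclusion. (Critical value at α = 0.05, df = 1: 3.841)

12.862; not consistent

Total ratio parts = 16. Expected numbers out of 1301:
  triangular-seedpod: 1301 × 15/16 = 1219.6875
  ovoid-seedpod: 1301 × 1/16 = 81.3125
χ² = Σ (O − E)² / E
  triangular-seedpod: (1251 − 1219.6875)² / 1219.6875 = 0.8039
  ovoid-seedpod: (50 − 81.3125)² / 81.3125 = 12.0581
χ² = 0.8039 + 12.0581 = 12.862
Degrees of freedom = 2 − 1 = 1; critical value at α = 0.05 is 3.841.
Since 12.862 > 3.841, we reject the null hypothesis — the data do not fit the 15:1 ratio.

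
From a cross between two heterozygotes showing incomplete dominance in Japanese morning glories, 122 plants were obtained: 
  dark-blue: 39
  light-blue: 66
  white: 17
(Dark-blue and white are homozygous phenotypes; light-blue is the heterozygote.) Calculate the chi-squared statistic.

8.754

With incomplete dominance, a heterozygote × heterozygote cross gives a 1:2:1 phenotypic ratio.
Under the 1:2:1 hypothesis (Σ ratio = 4, N = 122):
  dark-blue: 122 × 1/4 = 30.5
  light-blue: 122 × 2/4 = 61
  white: 122 × 1/4 = 30.5
χ² = Σ (O − E)² / E
  dark-blue: (39 − 30.5)² / 30.5 = 2.3689
  light-blue: (66 − 61)² / 61 = 0.4098
  white: (17 − 30.5)² / 30.5 = 5.9754
χ² = 2.3689 + 0.4098 + 5.9754 = 8.7541 ≈ 8.754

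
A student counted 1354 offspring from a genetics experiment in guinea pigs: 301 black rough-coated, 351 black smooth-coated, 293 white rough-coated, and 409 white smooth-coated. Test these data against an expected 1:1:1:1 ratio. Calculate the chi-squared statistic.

25.415

Under the 1:1:1:1 hypothesis (Σ ratio = 4, N = 1354):
  black rough-coated: 1354 × 1/4 = 338.5
  black smooth-coated: 1354 × 1/4 = 338.5
  white rough-coated: 1354 × 1/4 = 338.5
  white smooth-coated: 1354 × 1/4 = 338.5
χ² = Σ (O − E)² / E
  black rough-coated: (301 − 338.5)² / 338.5 = 4.1544
  black smooth-coated: (351 − 338.5)² / 338.5 = 0.4616
  white rough-coated: (293 − 338.5)² / 338.5 = 6.1160
  white smooth-coated: (409 − 338.5)² / 338.5 = 14.6832
χ² = 4.1544 + 0.4616 + 6.1160 + 14.6832 = 25.4152 ≈ 25.415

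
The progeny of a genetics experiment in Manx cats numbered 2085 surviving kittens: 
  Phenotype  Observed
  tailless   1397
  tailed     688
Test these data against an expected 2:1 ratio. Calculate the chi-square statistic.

The 2:1 ratio has 3 parts, so with N = 2085 the expected counts are:
  tailless: 2085 × 2/3 = 1390
  tailed: 2085 × 1/3 = 695
χ² = Σ (O − E)² / E
  tailless: (1397 − 1390)² / 1390 = 0.0353
  tailed: (688 − 695)² / 695 = 0.0705
χ² = 0.0353 + 0.0705 = 0.1058 ≈ 0.106

0.106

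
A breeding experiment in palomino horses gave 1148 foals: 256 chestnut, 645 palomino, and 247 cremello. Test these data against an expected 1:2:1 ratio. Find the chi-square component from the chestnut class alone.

3.348

Under the 1:2:1 hypothesis (Σ ratio = 4, N = 1148):
  chestnut: 1148 × 1/4 = 287
  palomino: 1148 × 2/4 = 574
  cremello: 1148 × 1/4 = 287
Contribution of chestnut: (256 − 287)² / 287 = 3.3484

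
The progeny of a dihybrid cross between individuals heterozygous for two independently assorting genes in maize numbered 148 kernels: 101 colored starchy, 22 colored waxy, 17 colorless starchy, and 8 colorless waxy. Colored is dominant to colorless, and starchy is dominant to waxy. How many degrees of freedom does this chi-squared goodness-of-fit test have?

3

A dihybrid F₂ with independent assortment and complete dominance at both loci gives a 9:3:3:1 phenotypic ratio.
A goodness-of-fit test with 4 phenotype classes has df = 4 − 1 = 3.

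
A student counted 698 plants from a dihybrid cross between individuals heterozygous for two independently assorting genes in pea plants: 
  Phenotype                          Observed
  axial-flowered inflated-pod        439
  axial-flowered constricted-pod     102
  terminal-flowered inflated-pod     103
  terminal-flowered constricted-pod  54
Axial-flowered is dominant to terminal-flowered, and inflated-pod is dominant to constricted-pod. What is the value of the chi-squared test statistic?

20.253

A dihybrid F₂ with independent assortment and complete dominance at both loci gives a 9:3:3:1 phenotypic ratio.
The 9:3:3:1 ratio has 16 parts, so with N = 698 the expected counts are:
  axial-flowered inflated-pod: 698 × 9/16 = 392.625
  axial-flowered constricted-pod: 698 × 3/16 = 130.875
  terminal-flowered inflated-pod: 698 × 3/16 = 130.875
  terminal-flowered constricted-pod: 698 × 1/16 = 43.625
χ² = Σ (O − E)² / E
  axial-flowered inflated-pod: (439 − 392.625)² / 392.625 = 5.4776
  axial-flowered constricted-pod: (102 − 130.875)² / 130.875 = 6.3707
  terminal-flowered inflated-pod: (103 − 130.875)² / 130.875 = 5.9371
  terminal-flowered constricted-pod: (54 − 43.625)² / 43.625 = 2.4674
χ² = 5.4776 + 6.3707 + 5.9371 + 2.4674 = 20.2528 ≈ 20.253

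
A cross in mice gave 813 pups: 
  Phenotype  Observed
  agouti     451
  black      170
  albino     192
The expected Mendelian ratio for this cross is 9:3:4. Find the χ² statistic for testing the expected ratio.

2.733

The 9:3:4 ratio has 16 parts, so with N = 813 the expected counts are:
  agouti: 813 × 9/16 = 457.3125
  black: 813 × 3/16 = 152.4375
  albino: 813 × 4/16 = 203.25
χ² = Σ (O − E)² / E
  agouti: (451 − 457.3125)² / 457.3125 = 0.0871
  black: (170 − 152.4375)² / 152.4375 = 2.0234
  albino: (192 − 203.25)² / 203.25 = 0.6227
χ² = 0.0871 + 2.0234 + 0.6227 = 2.7332 ≈ 2.733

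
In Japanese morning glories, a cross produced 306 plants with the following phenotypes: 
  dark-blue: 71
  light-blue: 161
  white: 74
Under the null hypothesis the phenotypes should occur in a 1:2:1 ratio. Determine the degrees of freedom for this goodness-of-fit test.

2

A goodness-of-fit test with 3 phenotype classes has df = 3 − 1 = 2.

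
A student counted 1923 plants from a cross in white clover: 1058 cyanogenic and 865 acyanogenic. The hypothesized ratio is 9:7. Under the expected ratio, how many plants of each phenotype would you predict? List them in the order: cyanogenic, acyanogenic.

1081.6875, 841.3125

Expected counts for N = 1923 under a 9:7 ratio (total parts = 16):
  cyanogenic: 1923 × 9/16 = 1081.6875
  acyanogenic: 1923 × 7/16 = 841.3125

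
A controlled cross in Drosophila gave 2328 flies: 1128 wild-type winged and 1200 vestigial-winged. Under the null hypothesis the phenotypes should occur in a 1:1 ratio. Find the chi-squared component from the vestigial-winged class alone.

The 1:1 ratio has 2 parts, so with N = 2328 the expected counts are:
  wild-type winged: 2328 × 1/2 = 1164
  vestigial-winged: 2328 × 1/2 = 1164
Contribution of vestigial-winged: (1200 − 1164)² / 1164 = 1.1134

1.113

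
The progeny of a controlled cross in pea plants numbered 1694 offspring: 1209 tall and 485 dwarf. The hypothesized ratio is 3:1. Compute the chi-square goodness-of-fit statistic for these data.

Total ratio parts = 4. Expected numbers out of 1694:
  tall: 1694 × 3/4 = 1270.5
  dwarf: 1694 × 1/4 = 423.5
χ² = Σ (O − E)² / E
  tall: (1209 − 1270.5)² / 1270.5 = 2.9770
  dwarf: (485 − 423.5)² / 423.5 = 8.9309
χ² = 2.9770 + 8.9309 = 11.9079 ≈ 11.908

11.908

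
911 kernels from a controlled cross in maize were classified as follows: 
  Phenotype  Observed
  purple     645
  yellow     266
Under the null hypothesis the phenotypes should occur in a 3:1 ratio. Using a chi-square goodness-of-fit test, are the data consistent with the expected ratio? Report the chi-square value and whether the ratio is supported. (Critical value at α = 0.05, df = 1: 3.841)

8.565; not consistent

Total ratio parts = 4. Expected numbers out of 911:
  purple: 911 × 3/4 = 683.25
  yellow: 911 × 1/4 = 227.75
χ² = Σ (O − E)² / E
  purple: (645 − 683.25)² / 683.25 = 2.1413
  yellow: (266 − 227.75)² / 227.75 = 6.4240
χ² = 2.1413 + 6.4240 = 8.5653 ≈ 8.565
Degrees of freedom = 2 − 1 = 1; critical value at α = 0.05 is 3.841.
Since 8.565 > 3.841, we reject the null hypothesis — the data do not fit the 3:1 ratio.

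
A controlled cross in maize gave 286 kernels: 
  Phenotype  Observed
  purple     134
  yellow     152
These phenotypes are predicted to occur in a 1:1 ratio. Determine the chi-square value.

1.133

The 1:1 ratio has 2 parts, so with N = 286 the expected counts are:
  purple: 286 × 1/2 = 143
  yellow: 286 × 1/2 = 143
χ² = Σ (O − E)² / E
  purple: (134 − 143)² / 143 = 0.5664
  yellow: (152 − 143)² / 143 = 0.5664
χ² = 0.5664 + 0.5664 = 1.1328 ≈ 1.133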